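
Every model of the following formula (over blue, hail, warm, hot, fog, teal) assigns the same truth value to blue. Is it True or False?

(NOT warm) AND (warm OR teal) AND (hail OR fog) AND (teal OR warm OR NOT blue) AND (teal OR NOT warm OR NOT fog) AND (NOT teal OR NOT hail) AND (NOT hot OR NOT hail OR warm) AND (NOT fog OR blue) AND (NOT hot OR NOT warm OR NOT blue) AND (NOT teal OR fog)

True

Suppose blue = false.
From the singleton clause (NOT warm), warm = false.
From the singleton clause (teal), teal = true.
From the singleton clause (NOT hail), hail = false.
From the singleton clause (fog), fog = true.
That conflicts with the unit clause (NOT fog).
So every satisfying assignment has blue = True.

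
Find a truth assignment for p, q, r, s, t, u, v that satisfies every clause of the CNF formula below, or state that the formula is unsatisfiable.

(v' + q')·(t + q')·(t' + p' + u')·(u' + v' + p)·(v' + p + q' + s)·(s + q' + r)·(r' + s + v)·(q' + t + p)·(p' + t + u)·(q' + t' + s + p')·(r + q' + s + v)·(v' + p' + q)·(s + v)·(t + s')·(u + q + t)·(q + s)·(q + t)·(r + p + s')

p: 1, q: 1, r: 0, s: 1, t: 1, u: 0, v: 0

Case v = 0:
Unit clause (s) forces s = 1.
Unit clause (t) forces t = 1.
Case p = 1:
Unit clause (u') forces u = 0.
Every clause is now satisfied; q, r are unconstrained.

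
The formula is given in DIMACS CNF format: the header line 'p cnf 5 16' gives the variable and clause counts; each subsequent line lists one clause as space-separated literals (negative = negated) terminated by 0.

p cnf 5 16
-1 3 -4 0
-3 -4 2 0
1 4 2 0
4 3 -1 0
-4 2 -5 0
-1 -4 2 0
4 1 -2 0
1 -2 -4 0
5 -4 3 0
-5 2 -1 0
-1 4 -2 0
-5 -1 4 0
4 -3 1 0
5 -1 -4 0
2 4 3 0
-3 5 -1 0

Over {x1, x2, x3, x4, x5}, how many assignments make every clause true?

There are 2^5 = 32 truth assignments over (x1, x2, x3, x4, x5).
Split on x4. With x4 = True, the clauses containing x4 are satisfied and ¬x4 drops from the rest; 1 of the 2^4 = 16 assignments to the other variables satisfy what remains.
With x4 = False, by the same count on the reduced clause set, 0 assignments work.
(One model: x1=T, x2=T, x3=T, x4=T, x5=T.)
Total: 1 + 0 = 1.

1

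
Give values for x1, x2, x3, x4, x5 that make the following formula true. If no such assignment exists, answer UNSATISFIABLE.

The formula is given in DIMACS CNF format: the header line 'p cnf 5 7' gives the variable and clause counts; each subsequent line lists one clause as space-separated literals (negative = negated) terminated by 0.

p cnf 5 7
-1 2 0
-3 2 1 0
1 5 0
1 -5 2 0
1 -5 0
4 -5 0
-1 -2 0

UNSATISFIABLE

Suppose x1 = False.
The clause (x5) is unit, so x5 = True.
Now (¬x5) is unsatisfied and unit — conflict.
So x1 must be the other value — set x1 = True.
The clause (x2) is unit, so x2 = True.
Now (¬x2) is unsatisfied and unit — conflict.
Either choice for x1 ends in contradiction.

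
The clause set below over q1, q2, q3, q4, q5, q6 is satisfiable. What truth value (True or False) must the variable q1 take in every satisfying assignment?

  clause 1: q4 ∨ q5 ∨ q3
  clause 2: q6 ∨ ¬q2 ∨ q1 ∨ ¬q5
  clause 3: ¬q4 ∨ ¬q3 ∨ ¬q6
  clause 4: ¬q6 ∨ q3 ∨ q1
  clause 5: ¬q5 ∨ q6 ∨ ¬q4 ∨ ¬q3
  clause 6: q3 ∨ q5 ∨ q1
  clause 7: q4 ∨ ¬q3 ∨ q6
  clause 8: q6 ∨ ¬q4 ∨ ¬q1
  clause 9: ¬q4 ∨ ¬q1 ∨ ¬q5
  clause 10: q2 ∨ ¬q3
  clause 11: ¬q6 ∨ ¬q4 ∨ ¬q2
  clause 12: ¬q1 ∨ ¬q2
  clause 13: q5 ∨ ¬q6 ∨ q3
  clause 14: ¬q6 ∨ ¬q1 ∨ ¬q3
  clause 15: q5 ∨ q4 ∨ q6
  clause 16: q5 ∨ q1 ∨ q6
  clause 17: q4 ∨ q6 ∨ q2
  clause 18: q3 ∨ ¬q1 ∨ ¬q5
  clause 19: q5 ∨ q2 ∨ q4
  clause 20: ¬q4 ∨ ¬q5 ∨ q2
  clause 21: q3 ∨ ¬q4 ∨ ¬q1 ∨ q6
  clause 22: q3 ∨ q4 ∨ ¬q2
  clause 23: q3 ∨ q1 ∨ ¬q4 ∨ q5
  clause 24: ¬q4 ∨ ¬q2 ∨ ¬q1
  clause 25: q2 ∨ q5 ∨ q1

Suppose q1 = True.
From the singleton clause (¬q2), q2 = False.
From the singleton clause (¬q3), q3 = False.
From the singleton clause (¬q5), q5 = False.
From the singleton clause (q4), q4 = True.
From the singleton clause (q6), q6 = True.
But (¬q6) is also a unit clause — contradiction.
So every satisfying assignment has q1 = False.

False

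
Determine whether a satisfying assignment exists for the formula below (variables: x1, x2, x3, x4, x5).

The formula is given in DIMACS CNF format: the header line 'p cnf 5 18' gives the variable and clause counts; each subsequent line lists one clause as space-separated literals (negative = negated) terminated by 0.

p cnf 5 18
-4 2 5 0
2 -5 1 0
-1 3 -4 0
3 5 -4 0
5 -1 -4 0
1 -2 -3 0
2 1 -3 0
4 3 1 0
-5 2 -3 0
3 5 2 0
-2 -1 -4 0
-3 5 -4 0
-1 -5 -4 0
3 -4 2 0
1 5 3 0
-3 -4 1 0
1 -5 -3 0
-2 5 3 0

Yes, satisfiable

Branch on x4: set x4 = False.
Branch on x3: set x3 = True.
Branch on x1: set x1 = True.
Branch on x5: set x5 = True.
The clause (x2) is unit, so x2 = True.
This assignment satisfies each clause.
A satisfying assignment: x1 ↦ True, x2 ↦ True, x3 ↦ True, x4 ↦ False, x5 ↦ True.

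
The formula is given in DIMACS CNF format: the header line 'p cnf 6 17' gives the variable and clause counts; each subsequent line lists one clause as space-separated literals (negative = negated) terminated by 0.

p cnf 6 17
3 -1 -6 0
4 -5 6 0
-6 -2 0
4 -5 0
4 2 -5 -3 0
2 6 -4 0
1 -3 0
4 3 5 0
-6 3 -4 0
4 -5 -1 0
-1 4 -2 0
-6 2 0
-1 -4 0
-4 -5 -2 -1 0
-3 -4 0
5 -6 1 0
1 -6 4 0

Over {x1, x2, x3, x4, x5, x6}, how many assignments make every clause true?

There are 2^6 = 64 truth assignments over (x1, x2, x3, x4, x5, x6).
Split on x3. With x3 = True, the clauses containing x3 are satisfied and ¬x3 drops from the rest; 1 of the 2^5 = 32 assignments to the other variables satisfy what remains.
With x3 = False, by the same count on the reduced clause set, 2 assignments work.
Total: 1 + 2 = 3.

3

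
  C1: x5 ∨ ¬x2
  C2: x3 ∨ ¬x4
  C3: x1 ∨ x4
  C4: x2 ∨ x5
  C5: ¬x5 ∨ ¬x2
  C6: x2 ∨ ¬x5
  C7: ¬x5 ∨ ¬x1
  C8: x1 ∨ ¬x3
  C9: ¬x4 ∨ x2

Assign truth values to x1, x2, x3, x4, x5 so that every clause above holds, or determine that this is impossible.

UNSATISFIABLE

Branch on x5: set x5 = True.
The clause (¬x2) is unit, so x2 = False.
But (x2) is also a unit clause — contradiction.
That branch fails; take x5 = False instead.
The clause (¬x2) is unit, so x2 = False.
But (x2) is also a unit clause — contradiction.
Neither x5 = True nor x5 = False works.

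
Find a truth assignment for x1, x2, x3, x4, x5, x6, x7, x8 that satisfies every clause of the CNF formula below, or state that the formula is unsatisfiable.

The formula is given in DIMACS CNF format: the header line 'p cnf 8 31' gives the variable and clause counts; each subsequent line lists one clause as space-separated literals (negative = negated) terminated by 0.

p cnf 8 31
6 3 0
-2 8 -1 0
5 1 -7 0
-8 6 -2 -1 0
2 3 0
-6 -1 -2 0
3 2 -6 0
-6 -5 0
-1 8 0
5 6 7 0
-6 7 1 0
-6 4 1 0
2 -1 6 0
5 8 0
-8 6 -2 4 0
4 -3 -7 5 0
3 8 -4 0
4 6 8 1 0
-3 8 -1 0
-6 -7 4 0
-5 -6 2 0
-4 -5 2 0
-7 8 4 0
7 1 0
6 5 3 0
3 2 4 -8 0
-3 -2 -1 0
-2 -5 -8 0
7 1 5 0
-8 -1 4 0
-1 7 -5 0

x1=True; x2=False; x3=True; x4=True; x5=False; x6=True; x7=False; x8=True

Try x6 = True.
(¬x5) alone gives x5 = False.
(x8) alone gives x8 = True.
Try x1 = True.
(¬x2) alone gives x2 = False.
(x3) alone gives x3 = True.
(x4) alone gives x4 = True.
Every clause is now satisfied; x7 is unconstrained.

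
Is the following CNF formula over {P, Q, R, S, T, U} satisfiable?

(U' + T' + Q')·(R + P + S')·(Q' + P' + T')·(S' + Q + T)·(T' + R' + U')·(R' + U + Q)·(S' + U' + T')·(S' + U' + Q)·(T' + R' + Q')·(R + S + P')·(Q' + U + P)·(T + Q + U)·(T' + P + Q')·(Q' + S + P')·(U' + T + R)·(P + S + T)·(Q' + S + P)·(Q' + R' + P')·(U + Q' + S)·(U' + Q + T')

Branch on U: set U = 0.
Branch on R: set R = 0.
Branch on P: set P = 1.
Unit clause (S) forces S = 1.
Branch on Q: set Q = 0.
Unit clause (T) forces T = 1.
All clauses are satisfied.
A satisfying assignment: P: 1,  Q: 0,  R: 0,  S: 1,  T: 1,  U: 0.

Yes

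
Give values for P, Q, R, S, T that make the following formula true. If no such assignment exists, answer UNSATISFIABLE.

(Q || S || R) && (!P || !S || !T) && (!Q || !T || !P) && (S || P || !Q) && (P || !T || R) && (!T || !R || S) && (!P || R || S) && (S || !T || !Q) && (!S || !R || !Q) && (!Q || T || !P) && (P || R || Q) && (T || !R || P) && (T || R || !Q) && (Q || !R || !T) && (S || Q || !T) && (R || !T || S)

Branch on Q: set Q = false.
Branch on S: set S = true.
Branch on P: set P = true.
(!T) alone gives T = false.
All clauses hold; R can take either value.

P: true,  Q: false,  R: true,  S: true,  T: false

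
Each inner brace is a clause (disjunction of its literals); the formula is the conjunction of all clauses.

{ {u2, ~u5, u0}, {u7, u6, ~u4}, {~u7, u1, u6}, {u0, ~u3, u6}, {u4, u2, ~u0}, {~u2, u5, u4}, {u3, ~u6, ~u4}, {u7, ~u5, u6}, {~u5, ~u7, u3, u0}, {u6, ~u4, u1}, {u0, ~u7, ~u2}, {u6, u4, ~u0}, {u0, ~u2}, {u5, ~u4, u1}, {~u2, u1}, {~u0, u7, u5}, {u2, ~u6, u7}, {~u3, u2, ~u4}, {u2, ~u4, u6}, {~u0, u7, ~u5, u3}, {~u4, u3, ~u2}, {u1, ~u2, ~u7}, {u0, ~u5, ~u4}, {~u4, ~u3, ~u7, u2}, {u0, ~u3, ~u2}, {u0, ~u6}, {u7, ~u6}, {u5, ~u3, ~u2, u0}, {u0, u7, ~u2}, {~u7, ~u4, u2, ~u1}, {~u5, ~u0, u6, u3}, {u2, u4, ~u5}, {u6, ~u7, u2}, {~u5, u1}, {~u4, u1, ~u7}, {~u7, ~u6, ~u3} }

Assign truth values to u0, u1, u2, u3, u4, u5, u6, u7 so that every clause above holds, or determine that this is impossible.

Branch on u0: set u0 = 0.
(~u2) alone gives u2 = 0.
(~u5) alone gives u5 = 0.
(~u6) alone gives u6 = 0.
(~u3) alone gives u3 = 0.
(~u4) alone gives u4 = 0.
(~u7) alone gives u7 = 0.
Every clause is now satisfied; u1 is unconstrained.

u0 ↦ 0,  u1 ↦ 1,  u2 ↦ 0,  u3 ↦ 0,  u4 ↦ 0,  u5 ↦ 0,  u6 ↦ 0,  u7 ↦ 0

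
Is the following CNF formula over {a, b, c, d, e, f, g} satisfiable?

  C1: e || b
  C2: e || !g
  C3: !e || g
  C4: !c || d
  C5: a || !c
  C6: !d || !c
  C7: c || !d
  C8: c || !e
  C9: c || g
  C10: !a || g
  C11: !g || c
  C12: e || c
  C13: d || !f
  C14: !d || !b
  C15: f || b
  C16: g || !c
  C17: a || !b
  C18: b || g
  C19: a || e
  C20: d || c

Try e = true.
Unit clause (g) forces g = true.
Unit clause (c) forces c = true.
Unit clause (d) forces d = true.
Now (!d) is unsatisfied and unit — conflict.
So e must be the other value — set e = false.
Unit clause (b) forces b = true.
Unit clause (!g) forces g = false.
Unit clause (c) forces c = true.
Now (!c) is unsatisfied and unit — conflict.
Either choice for e ends in contradiction.
No assignment satisfies every clause.

No, unsatisfiable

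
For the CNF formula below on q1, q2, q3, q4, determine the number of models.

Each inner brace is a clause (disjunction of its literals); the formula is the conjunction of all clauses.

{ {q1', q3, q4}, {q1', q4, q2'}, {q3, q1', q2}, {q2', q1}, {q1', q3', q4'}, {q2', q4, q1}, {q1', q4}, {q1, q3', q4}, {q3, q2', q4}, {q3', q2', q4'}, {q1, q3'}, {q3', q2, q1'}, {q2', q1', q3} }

There are 2^4 = 16 truth assignments over (q1, q2, q3, q4).
Split on q2. With q2 = 1, the clauses containing q2 are satisfied and q2' drops from the rest; 0 of the 2^3 = 8 assignments to the other variables satisfy what remains.
With q2 = 0, by the same count on the reduced clause set, 2 assignments work.
(One model: q1=F, q2=F, q3=F, q4=F.)
Total: 0 + 2 = 2.

2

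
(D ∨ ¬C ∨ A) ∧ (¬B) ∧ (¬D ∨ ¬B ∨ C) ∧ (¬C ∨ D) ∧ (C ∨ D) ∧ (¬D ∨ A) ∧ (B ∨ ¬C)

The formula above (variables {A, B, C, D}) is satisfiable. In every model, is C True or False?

Suppose C = True.
From the singleton clause (¬B), B = False.
But (B) is also a unit clause — contradiction.
So every satisfying assignment has C = False.

False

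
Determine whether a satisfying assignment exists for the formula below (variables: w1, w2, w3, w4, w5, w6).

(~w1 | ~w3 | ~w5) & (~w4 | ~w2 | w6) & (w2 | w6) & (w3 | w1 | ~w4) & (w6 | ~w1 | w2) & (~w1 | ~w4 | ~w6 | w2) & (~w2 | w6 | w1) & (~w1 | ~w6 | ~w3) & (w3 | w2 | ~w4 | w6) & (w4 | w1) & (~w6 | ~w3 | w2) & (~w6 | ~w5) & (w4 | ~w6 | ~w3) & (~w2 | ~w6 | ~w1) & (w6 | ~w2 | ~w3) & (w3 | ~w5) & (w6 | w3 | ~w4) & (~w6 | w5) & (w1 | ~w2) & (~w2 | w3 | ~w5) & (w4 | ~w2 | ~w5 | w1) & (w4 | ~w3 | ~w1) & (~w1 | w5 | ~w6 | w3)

Satisfiable

Suppose w2 = 1.
The clause (w1) is unit, so w1 = 1.
The clause (~w6) is unit, so w6 = 0.
The clause (~w4) is unit, so w4 = 0.
The clause (~w3) is unit, so w3 = 0.
The clause (~w5) is unit, so w5 = 0.
This assignment satisfies each clause.
A satisfying assignment: w1=1, w2=1, w3=0, w4=0, w5=0, w6=0.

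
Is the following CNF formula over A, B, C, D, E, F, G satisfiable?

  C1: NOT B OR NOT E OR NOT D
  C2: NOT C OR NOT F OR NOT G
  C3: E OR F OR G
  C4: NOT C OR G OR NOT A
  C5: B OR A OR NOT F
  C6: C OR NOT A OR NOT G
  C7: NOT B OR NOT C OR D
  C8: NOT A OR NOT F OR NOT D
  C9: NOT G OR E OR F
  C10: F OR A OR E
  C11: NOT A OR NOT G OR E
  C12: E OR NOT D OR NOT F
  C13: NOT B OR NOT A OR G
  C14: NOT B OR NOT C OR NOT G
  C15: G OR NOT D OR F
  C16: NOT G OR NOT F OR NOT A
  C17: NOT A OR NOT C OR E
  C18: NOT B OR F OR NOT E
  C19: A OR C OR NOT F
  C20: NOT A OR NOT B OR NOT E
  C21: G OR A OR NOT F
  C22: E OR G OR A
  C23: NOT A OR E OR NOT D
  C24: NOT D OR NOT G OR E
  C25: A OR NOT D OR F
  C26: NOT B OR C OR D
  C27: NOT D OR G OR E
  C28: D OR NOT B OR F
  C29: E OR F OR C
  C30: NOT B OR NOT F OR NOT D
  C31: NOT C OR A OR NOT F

Satisfiable

Suppose B = false.
Suppose A = false.
Unit clause (NOT F) forces F = false.
Unit clause (E) forces E = true.
Unit clause (NOT D) forces D = false.
No clause remains; C, G are free.
A satisfying assignment: A: false,  B: false,  C: true,  D: false,  E: true,  F: false,  G: false.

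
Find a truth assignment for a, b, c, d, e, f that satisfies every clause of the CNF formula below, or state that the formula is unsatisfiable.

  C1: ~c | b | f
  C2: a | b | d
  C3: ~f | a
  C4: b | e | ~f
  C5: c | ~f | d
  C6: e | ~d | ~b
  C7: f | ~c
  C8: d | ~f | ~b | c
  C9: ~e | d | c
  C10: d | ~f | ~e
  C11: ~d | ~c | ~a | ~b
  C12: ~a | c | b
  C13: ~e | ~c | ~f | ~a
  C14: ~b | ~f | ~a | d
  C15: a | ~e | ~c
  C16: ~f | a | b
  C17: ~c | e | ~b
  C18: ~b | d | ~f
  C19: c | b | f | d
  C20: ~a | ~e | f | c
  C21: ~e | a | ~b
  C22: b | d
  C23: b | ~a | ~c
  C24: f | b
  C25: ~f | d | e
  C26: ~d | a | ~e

Suppose f = 1.
(a) alone gives a = 1.
Suppose b = 1.
(d) alone gives d = 1.
(e) alone gives e = 1.
(~c) alone gives c = 0.
This assignment satisfies each clause.

a ↦ 1; b ↦ 1; c ↦ 0; d ↦ 1; e ↦ 1; f ↦ 1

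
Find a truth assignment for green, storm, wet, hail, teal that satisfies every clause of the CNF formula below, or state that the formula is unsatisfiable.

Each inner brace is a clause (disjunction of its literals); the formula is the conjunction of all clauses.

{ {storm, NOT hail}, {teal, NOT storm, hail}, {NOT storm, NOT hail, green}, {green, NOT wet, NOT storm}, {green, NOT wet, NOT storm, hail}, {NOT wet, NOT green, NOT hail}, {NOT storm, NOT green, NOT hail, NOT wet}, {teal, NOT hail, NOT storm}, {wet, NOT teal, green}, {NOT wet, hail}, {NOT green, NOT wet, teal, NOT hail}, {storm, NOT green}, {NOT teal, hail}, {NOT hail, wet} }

green: false; storm: false; wet: false; hail: false; teal: false

Branch on storm: set storm = false.
From the singleton clause (NOT hail), hail = false.
From the singleton clause (NOT wet), wet = false.
From the singleton clause (NOT green), green = false.
From the singleton clause (NOT teal), teal = false.
All clauses are satisfied.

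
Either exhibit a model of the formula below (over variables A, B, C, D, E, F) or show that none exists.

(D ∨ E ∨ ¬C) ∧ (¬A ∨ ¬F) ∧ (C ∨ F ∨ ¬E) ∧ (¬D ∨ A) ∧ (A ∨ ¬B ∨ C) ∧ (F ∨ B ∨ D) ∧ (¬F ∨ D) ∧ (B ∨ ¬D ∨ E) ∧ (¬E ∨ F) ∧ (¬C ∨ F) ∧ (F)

UNSATISFIABLE

(F) alone gives F = True.
(¬A) alone gives A = False.
(¬D) alone gives D = False.
Now (D) is unsatisfied and unit — conflict.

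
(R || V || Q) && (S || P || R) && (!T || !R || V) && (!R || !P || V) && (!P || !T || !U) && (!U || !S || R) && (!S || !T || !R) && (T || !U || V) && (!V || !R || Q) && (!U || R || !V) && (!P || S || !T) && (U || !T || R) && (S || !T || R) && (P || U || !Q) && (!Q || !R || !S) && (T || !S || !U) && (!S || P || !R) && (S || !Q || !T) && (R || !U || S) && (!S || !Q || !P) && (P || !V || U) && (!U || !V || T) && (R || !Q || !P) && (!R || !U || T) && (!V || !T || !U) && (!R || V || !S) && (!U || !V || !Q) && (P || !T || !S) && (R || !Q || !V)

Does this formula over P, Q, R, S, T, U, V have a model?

Try R = true.
Try T = false.
From the singleton clause (!U), U = false.
Try P = false.
From the singleton clause (!Q), Q = false.
From the singleton clause (!V), V = false.
From the singleton clause (!S), S = false.
This assignment satisfies each clause.
A satisfying assignment: P=false,  Q=false,  R=true,  S=false,  T=false,  U=false,  V=false.

Yes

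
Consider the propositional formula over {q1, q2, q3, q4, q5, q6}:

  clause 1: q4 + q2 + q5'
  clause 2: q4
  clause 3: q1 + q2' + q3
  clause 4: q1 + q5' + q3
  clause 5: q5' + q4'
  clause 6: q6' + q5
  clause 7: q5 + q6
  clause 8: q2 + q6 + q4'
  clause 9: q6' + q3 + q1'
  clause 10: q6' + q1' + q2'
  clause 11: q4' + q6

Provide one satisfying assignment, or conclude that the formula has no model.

From the singleton clause (q4), q4 = 1.
From the singleton clause (q5'), q5 = 0.
From the singleton clause (q6'), q6 = 0.
But (q6) is also a unit clause — contradiction.

UNSATISFIABLE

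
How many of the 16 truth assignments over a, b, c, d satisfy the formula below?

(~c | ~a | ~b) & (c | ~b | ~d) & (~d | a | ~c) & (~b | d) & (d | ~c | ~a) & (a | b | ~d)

5

There are 2^4 = 16 truth assignments over (a, b, c, d).
Check each against the 6 clauses (columns in the order a, b, c, d):
  F F F F  ✓ satisfies all
  F F F T  ✗ fails (a | b | ~d)
  F F T F  ✓ satisfies all
  F F T T  ✗ fails (~d | a | ~c)
  F T F F  ✗ fails (~b | d)
  F T F T  ✗ fails (c | ~b | ~d)
  F T T F  ✗ fails (~b | d)
  F T T T  ✗ fails (~d | a | ~c)
  T F F F  ✓ satisfies all
  T F F T  ✓ satisfies all
  T F T F  ✗ fails (d | ~c | ~a)
  T F T T  ✓ satisfies all
  T T F F  ✗ fails (~b | d)
  T T F T  ✗ fails (c | ~b | ~d)
  T T T F  ✗ fails (~c | ~a | ~b)
  T T T T  ✗ fails (~c | ~a | ~b)
5 of the 16 rows are models.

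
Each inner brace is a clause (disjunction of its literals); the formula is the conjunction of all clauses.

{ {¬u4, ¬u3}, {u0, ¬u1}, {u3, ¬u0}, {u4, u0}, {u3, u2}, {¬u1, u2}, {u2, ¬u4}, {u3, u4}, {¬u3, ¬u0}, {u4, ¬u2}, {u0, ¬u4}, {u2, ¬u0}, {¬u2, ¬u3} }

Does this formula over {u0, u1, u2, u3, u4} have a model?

Suppose u4 = False.
Unit clause (u0) forces u0 = True.
Unit clause (u3) forces u3 = True.
That conflicts with the unit clause (¬u3).
So u4 must be the other value — set u4 = True.
Unit clause (¬u3) forces u3 = False.
Unit clause (¬u0) forces u0 = False.
That conflicts with the unit clause (u0).
Either choice for u4 ends in contradiction.
No assignment satisfies every clause.

No, unsatisfiable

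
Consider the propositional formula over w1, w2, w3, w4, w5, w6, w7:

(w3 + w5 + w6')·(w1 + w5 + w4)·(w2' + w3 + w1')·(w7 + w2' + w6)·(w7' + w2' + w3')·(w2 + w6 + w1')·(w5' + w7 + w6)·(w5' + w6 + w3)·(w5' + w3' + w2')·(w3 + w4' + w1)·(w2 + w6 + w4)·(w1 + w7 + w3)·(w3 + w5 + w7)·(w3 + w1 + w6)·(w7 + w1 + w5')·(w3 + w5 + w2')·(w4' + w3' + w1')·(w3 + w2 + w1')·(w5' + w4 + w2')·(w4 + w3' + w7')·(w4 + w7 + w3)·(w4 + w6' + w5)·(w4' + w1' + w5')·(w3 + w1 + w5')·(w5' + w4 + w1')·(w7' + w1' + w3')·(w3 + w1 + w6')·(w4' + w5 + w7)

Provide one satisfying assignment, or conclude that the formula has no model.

w1: 0, w2: 0, w3: 1, w4: 1, w5: 0, w6: 1, w7: 1

Suppose w3 = 1.
Suppose w7 = 1.
The clause (w2') is unit, so w2 = 0.
The clause (w4) is unit, so w4 = 1.
The clause (w1') is unit, so w1 = 0.
Every clause is now satisfied; w5, w6 are unconstrained.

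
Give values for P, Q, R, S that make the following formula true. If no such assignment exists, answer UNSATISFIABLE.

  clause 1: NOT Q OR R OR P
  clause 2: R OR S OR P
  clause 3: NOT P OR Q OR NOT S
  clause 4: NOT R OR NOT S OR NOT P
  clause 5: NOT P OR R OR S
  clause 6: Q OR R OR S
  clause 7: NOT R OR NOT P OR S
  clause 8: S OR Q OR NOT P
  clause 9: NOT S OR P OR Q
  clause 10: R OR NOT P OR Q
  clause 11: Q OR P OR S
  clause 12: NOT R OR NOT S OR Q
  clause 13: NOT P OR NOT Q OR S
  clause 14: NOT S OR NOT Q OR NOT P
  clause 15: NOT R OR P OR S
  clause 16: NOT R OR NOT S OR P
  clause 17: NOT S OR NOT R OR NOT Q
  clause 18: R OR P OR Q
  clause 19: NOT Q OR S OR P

UNSATISFIABLE

Suppose Q = false.
Suppose P = false.
(NOT S) alone gives S = false.
That conflicts with the unit clause (S).
So P must be the other value — set P = true.
(NOT S) alone gives S = false.
That conflicts with the unit clause (S).
Both values of P lead to a conflict.
So Q must be the other value — set Q = true.
Suppose R = true.
(NOT S) alone gives S = false.
(NOT P) alone gives P = false.
That conflicts with the unit clause (P).
So R must be the other value — set R = false.
(P) alone gives P = true.
(S) alone gives S = true.
That conflicts with the unit clause (NOT S).
Both values of R lead to a conflict.
Both values of Q lead to a conflict.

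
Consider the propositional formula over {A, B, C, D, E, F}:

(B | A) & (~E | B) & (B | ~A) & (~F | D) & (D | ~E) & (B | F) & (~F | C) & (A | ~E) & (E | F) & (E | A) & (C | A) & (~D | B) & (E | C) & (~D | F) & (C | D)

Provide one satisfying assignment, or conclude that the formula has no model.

A=1, B=1, C=1, D=1, E=1, F=1

Try B = 1.
Try F = 1.
From the singleton clause (D), D = 1.
From the singleton clause (C), C = 1.
Try A = 1.
No clause remains; E is free.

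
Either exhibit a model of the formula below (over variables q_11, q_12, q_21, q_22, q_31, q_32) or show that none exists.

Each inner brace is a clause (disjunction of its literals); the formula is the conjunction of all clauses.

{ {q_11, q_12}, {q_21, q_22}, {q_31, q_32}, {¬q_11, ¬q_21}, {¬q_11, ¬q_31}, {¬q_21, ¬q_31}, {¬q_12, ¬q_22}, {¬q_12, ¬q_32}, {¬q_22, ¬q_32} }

UNSATISFIABLE

Case q_11 = True:
The clause (¬q_21) is unit, so q_21 = False.
The clause (q_22) is unit, so q_22 = True.
The clause (¬q_31) is unit, so q_31 = False.
The clause (q_32) is unit, so q_32 = True.
Now (¬q_32) is unsatisfied and unit — conflict.
So q_11 must be the other value — set q_11 = False.
The clause (q_12) is unit, so q_12 = True.
The clause (¬q_22) is unit, so q_22 = False.
The clause (q_21) is unit, so q_21 = True.
The clause (¬q_31) is unit, so q_31 = False.
The clause (q_32) is unit, so q_32 = True.
Now (¬q_32) is unsatisfied and unit — conflict.
Neither q_11 = True nor q_11 = False works.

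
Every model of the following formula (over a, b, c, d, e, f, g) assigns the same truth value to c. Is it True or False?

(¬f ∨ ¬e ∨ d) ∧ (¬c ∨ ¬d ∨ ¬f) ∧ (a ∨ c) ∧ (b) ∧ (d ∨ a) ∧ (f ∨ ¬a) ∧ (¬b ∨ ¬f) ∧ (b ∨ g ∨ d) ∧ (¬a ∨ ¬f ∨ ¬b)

True

Suppose c = False.
(a) alone gives a = True.
(b) alone gives b = True.
(f) alone gives f = True.
That conflicts with the unit clause (¬f).
So every satisfying assignment has c = True.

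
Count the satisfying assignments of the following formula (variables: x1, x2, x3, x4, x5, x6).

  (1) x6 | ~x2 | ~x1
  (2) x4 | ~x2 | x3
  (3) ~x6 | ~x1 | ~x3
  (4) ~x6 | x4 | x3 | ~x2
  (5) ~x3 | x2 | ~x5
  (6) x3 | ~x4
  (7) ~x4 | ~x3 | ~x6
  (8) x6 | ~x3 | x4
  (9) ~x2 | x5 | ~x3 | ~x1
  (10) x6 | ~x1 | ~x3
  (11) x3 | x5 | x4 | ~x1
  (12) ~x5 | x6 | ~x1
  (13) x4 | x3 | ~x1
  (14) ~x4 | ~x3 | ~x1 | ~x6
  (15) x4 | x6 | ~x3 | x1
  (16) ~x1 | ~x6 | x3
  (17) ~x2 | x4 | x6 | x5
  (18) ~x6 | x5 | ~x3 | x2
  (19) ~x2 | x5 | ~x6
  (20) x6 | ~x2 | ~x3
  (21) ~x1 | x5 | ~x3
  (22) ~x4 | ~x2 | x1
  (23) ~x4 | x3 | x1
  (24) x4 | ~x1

There are 2^6 = 64 truth assignments over (x1, x2, x3, x4, x5, x6).
Split on x1. With x1 = 1, the clauses containing x1 are satisfied and ~x1 drops from the rest; 0 of the 2^5 = 32 assignments to the other variables satisfy what remains.
With x1 = 0, by the same count on the reduced clause set, 6 assignments work.
(One model: x1=F, x2=F, x3=F, x4=F, x5=F, x6=F.)
Total: 0 + 6 = 6.

6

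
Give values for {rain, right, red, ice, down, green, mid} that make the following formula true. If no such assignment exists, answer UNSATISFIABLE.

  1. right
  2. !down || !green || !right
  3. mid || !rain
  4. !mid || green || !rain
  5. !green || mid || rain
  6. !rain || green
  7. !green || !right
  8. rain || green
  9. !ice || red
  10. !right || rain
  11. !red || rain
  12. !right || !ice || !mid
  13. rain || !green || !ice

UNSATISFIABLE

From the singleton clause (right), right = true.
From the singleton clause (!green), green = false.
From the singleton clause (!rain), rain = false.
That conflicts with the unit clause (rain).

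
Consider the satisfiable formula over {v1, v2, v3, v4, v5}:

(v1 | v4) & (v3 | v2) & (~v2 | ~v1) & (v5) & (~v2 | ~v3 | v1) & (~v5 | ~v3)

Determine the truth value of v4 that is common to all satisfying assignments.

True

Suppose v4 = 0.
Unit clause (v1) forces v1 = 1.
Unit clause (~v2) forces v2 = 0.
Unit clause (v3) forces v3 = 1.
Unit clause (v5) forces v5 = 1.
Now (~v5) is unsatisfied and unit — conflict.
So every satisfying assignment has v4 = True.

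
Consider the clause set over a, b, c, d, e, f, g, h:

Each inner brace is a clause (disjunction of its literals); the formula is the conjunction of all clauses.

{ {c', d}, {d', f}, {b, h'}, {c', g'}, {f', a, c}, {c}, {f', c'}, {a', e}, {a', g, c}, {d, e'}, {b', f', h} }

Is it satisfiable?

Unsatisfiable

Unit clause (c) forces c = 1.
Unit clause (d) forces d = 1.
Unit clause (f) forces f = 1.
But (f') is also a unit clause — contradiction.
No assignment satisfies every clause.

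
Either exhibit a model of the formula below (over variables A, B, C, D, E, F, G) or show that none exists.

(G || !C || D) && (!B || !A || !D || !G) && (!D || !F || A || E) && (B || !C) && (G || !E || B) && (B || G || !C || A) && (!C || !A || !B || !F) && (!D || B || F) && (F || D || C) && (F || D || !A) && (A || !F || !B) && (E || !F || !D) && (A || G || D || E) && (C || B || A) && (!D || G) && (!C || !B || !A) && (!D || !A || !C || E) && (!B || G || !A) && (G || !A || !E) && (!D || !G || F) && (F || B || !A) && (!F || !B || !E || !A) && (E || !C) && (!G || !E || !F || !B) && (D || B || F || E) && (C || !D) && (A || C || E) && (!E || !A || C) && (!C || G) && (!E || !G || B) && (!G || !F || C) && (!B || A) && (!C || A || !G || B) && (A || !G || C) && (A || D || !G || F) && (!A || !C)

Try B = false.
From the singleton clause (!C), C = false.
From the singleton clause (A), A = true.
From the singleton clause (F), F = true.
From the singleton clause (!D), D = false.
From the singleton clause (!E), E = false.
From the singleton clause (!G), G = false.
All clauses are satisfied.

A: true, B: false, C: false, D: false, E: false, F: true, G: false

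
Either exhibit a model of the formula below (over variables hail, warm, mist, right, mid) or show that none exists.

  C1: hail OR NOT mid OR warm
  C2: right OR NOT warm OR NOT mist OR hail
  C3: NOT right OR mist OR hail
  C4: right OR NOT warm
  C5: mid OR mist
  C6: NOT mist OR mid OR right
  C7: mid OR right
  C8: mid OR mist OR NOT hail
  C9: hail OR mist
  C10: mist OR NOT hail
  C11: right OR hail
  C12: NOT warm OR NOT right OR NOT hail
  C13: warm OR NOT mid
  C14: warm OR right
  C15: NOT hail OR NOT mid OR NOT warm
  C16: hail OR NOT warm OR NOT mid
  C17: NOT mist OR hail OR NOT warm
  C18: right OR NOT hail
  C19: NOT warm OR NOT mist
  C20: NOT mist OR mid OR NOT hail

hail ↦ false, warm ↦ false, mist ↦ true, right ↦ true, mid ↦ false

Suppose right = true.
Suppose mist = true.
Unit clause (NOT warm) forces warm = false.
Unit clause (NOT mid) forces mid = false.
Unit clause (NOT hail) forces hail = false.
Every clause now holds.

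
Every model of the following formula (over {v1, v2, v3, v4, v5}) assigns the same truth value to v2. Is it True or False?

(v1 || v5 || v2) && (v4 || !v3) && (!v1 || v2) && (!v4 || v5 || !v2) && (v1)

True

Suppose v2 = false.
From the singleton clause (!v1), v1 = false.
That conflicts with the unit clause (v1).
So every satisfying assignment has v2 = True.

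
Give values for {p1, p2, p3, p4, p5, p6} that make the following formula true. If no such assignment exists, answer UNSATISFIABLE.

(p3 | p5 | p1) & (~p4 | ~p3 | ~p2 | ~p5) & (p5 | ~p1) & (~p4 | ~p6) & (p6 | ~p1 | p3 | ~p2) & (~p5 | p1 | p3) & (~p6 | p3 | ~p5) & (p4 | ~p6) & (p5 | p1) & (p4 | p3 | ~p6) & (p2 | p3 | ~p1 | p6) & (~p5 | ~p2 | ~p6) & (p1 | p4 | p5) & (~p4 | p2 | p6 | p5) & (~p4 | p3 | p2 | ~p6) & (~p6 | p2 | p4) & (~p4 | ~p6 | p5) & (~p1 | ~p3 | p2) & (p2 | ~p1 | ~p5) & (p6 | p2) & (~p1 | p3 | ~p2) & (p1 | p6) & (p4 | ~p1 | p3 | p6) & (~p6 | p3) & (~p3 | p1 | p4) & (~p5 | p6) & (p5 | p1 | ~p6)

Case p5 = 1:
From the singleton clause (p6), p6 = 1.
From the singleton clause (~p4), p4 = 0.
Now (p4) is unsatisfied and unit — conflict.
Undo p5 and try p5 = 0.
From the singleton clause (~p1), p1 = 0.
Now (p1) is unsatisfied and unit — conflict.
Both values of p5 lead to a conflict.

UNSATISFIABLE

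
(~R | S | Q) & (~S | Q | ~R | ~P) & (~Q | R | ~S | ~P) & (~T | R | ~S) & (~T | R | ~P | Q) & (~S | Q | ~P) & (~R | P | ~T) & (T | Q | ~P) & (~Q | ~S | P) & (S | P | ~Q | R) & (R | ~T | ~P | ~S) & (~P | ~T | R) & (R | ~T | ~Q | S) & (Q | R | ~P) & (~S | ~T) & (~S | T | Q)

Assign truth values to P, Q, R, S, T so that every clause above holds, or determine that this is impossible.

P=1,  Q=1,  R=0,  S=0,  T=0

Try S = 0.
Try R = 0.
Try P = 1.
From the singleton clause (~T), T = 0.
From the singleton clause (Q), Q = 1.
All clauses are satisfied.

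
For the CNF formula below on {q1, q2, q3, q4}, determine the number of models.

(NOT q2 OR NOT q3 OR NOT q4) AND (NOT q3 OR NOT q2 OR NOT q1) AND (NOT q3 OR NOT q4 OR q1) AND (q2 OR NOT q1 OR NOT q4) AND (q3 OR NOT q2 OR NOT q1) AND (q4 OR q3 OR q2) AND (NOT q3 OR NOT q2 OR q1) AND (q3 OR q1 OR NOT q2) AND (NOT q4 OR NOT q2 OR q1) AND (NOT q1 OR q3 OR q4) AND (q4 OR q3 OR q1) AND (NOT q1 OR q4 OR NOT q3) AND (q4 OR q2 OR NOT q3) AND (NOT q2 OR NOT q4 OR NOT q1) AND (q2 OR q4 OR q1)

There are 2^4 = 16 truth assignments over (q1, q2, q3, q4).
Check each against the 15 clauses (columns in the order q1, q2, q3, q4):
  F F F F  ✗ fails (q4 OR q3 OR q2)
  F F F T  ✓ satisfies all
  F F T F  ✗ fails (q4 OR q2 OR NOT q3)
  F F T T  ✗ fails (NOT q3 OR NOT q4 OR q1)
  F T F F  ✗ fails (q3 OR q1 OR NOT q2)
  F T F T  ✗ fails (q3 OR q1 OR NOT q2)
  F T T F  ✗ fails (NOT q3 OR NOT q2 OR q1)
  F T T T  ✗ fails (NOT q2 OR NOT q3 OR NOT q4)
  T F F F  ✗ fails (q4 OR q3 OR q2)
  T F F T  ✗ fails (q2 OR NOT q1 OR NOT q4)
  T F T F  ✗ fails (NOT q1 OR q4 OR NOT q3)
  T F T T  ✗ fails (q2 OR NOT q1 OR NOT q4)
  T T F F  ✗ fails (q3 OR NOT q2 OR NOT q1)
  T T F T  ✗ fails (q3 OR NOT q2 OR NOT q1)
  T T T F  ✗ fails (NOT q3 OR NOT q2 OR NOT q1)
  T T T T  ✗ fails (NOT q2 OR NOT q3 OR NOT q4)
1 of the 16 rows is a model.

1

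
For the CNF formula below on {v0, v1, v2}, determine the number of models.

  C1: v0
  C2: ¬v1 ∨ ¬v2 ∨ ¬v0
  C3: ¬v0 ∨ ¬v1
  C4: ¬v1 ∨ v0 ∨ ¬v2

2

There are 2^3 = 8 truth assignments over (v0, v1, v2).
Check each against the 4 clauses (columns in the order v0, v1, v2):
  F F F  ✗ fails (v0)
  F F T  ✗ fails (v0)
  F T F  ✗ fails (v0)
  F T T  ✗ fails (v0)
  T F F  ✓ satisfies all
  T F T  ✓ satisfies all
  T T F  ✗ fails (¬v0 ∨ ¬v1)
  T T T  ✗ fails (¬v1 ∨ ¬v2 ∨ ¬v0)
2 of the 8 rows are models.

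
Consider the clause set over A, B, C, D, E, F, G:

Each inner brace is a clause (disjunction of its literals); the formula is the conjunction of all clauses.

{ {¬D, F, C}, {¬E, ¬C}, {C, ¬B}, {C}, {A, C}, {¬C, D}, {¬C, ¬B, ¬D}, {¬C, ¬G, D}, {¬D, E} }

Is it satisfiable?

Unit clause (C) forces C = True.
Unit clause (¬E) forces E = False.
Unit clause (D) forces D = True.
That conflicts with the unit clause (¬D).
No assignment satisfies every clause.

No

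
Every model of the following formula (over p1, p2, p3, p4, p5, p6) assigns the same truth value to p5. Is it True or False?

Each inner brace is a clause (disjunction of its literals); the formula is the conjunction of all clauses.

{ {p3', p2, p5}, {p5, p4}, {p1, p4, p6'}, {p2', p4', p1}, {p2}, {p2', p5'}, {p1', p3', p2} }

False

Suppose p5 = 1.
From the singleton clause (p2), p2 = 1.
That conflicts with the unit clause (p2').
So every satisfying assignment has p5 = False.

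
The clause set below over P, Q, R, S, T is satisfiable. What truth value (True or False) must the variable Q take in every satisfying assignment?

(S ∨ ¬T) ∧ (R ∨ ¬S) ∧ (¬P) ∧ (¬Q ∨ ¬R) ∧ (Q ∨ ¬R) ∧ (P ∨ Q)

True

Suppose Q = False.
Unit clause (¬P) forces P = False.
That conflicts with the unit clause (P).
So every satisfying assignment has Q = True.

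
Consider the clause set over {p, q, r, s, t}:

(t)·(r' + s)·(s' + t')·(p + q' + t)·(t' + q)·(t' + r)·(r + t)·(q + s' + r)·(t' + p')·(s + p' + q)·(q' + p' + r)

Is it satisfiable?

Unit clause (t) forces t = 1.
Unit clause (s') forces s = 0.
Unit clause (r') forces r = 0.
Now (r) is unsatisfied and unit — conflict.
No assignment satisfies every clause.

No, unsatisfiable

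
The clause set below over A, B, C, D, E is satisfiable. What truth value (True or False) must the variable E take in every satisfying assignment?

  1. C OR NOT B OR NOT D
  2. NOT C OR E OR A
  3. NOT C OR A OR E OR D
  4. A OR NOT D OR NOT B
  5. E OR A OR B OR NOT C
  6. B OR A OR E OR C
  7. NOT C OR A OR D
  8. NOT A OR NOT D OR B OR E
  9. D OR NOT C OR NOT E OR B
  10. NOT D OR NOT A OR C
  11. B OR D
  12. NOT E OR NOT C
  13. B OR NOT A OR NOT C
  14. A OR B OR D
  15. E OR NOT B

True

Suppose E = false.
(NOT B) alone gives B = false.
(D) alone gives D = true.
(NOT A) alone gives A = false.
(NOT C) alone gives C = false.
That conflicts with the unit clause (C).
So every satisfying assignment has E = True.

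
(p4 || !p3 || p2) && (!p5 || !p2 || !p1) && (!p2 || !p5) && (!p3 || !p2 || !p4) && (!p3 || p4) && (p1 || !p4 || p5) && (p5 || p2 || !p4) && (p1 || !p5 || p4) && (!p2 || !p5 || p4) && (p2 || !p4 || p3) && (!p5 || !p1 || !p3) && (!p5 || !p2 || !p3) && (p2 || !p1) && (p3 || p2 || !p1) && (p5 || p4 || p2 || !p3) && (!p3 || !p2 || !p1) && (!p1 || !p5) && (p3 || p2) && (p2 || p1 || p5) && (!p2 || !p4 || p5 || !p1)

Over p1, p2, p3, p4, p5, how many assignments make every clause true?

3

There are 2^5 = 32 truth assignments over (p1, p2, p3, p4, p5).
Split on p5. With p5 = true, the clauses containing p5 are satisfied and !p5 drops from the rest; 1 of the 2^4 = 16 assignments to the other variables satisfy what remains.
With p5 = false, by the same count on the reduced clause set, 2 assignments work.
Total: 1 + 2 = 3.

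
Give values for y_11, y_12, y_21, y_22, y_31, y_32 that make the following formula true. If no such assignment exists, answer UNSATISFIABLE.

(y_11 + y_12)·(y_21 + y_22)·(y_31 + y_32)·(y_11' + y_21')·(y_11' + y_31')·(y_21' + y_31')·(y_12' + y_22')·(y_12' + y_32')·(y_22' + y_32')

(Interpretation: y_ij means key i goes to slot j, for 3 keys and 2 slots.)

UNSATISFIABLE

Case y_11 = 1:
Unit clause (y_21') forces y_21 = 0.
Unit clause (y_22) forces y_22 = 1.
Unit clause (y_31') forces y_31 = 0.
Unit clause (y_32) forces y_32 = 1.
Now (y_32') is unsatisfied and unit — conflict.
That branch fails; take y_11 = 0 instead.
Unit clause (y_12) forces y_12 = 1.
Unit clause (y_22') forces y_22 = 0.
Unit clause (y_21) forces y_21 = 1.
Unit clause (y_31') forces y_31 = 0.
Unit clause (y_32) forces y_32 = 1.
Now (y_32') is unsatisfied and unit — conflict.
Neither y_11 = 1 nor y_11 = 0 works.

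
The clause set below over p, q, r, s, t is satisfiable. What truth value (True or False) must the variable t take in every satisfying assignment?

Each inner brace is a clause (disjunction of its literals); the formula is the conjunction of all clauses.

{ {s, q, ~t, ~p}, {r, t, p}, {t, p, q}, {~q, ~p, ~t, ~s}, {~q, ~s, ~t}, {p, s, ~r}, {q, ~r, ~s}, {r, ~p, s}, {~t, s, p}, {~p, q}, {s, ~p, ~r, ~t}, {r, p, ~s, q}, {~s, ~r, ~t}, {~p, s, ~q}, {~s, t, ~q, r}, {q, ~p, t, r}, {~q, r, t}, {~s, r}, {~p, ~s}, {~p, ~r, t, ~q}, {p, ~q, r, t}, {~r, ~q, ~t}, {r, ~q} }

False

Suppose t = 1.
Suppose q = 0.
From the singleton clause (~p), p = 0.
From the singleton clause (s), s = 1.
From the singleton clause (~r), r = 0.
But (r) is also a unit clause — contradiction.
Undo q and try q = 1.
From the singleton clause (~s), s = 0.
From the singleton clause (p), p = 1.
But (~p) is also a unit clause — contradiction.
Either choice for q ends in contradiction.
So every satisfying assignment has t = False.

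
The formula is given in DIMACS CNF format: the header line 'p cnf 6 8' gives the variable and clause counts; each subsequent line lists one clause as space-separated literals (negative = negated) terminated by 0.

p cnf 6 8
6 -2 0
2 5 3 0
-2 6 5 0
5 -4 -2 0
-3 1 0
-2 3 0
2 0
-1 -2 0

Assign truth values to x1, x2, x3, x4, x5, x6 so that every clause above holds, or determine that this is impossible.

The clause (x2) is unit, so x2 = True.
The clause (x6) is unit, so x6 = True.
The clause (x3) is unit, so x3 = True.
The clause (x1) is unit, so x1 = True.
Now (¬x1) is unsatisfied and unit — conflict.

UNSATISFIABLE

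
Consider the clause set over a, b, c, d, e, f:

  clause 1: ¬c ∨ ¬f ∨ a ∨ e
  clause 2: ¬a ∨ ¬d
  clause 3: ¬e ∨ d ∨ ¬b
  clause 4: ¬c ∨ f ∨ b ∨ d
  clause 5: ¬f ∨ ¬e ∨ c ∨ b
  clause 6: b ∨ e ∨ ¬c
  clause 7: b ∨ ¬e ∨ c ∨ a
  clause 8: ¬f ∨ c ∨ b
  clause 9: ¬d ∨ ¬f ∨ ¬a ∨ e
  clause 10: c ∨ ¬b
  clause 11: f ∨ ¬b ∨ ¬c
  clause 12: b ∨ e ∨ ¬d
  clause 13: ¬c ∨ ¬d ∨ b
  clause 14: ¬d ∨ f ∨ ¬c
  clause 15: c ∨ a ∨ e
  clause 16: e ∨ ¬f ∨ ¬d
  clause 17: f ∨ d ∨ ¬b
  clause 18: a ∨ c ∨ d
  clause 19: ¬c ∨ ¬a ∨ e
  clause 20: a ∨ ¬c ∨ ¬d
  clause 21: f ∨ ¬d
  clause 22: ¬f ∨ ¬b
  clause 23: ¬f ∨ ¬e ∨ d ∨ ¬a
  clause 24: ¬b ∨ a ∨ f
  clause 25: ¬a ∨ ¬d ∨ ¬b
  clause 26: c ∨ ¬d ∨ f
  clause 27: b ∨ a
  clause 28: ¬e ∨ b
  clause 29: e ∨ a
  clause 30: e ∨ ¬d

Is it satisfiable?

Suppose a = True.
The clause (¬d) is unit, so d = False.
Suppose e = False.
The clause (¬c) is unit, so c = False.
The clause (¬b) is unit, so b = False.
The clause (¬f) is unit, so f = False.
Every clause now holds.
A satisfying assignment: a: True; b: False; c: False; d: False; e: False; f: False.

Yes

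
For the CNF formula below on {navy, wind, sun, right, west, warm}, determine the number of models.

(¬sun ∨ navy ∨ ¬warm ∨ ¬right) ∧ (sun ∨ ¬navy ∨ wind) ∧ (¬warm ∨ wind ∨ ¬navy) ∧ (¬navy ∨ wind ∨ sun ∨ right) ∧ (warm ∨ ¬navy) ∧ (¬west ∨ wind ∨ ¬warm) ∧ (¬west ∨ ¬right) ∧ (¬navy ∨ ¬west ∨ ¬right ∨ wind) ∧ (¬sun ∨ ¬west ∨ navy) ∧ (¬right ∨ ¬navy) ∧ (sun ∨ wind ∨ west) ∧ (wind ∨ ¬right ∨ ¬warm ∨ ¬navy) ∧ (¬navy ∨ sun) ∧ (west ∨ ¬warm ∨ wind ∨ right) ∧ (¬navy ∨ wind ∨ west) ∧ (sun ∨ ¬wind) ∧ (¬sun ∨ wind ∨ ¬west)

There are 2^6 = 64 truth assignments over (navy, wind, sun, right, west, warm).
Split on sun. With sun = True, the clauses containing sun are satisfied and ¬sun drops from the rest; 7 of the 2^5 = 32 assignments to the other variables satisfy what remains.
With sun = False, by the same count on the reduced clause set, 1 assignment works.
(One model: navy=F, wind=F, sun=F, right=F, west=T, warm=F.)
Total: 7 + 1 = 8.

8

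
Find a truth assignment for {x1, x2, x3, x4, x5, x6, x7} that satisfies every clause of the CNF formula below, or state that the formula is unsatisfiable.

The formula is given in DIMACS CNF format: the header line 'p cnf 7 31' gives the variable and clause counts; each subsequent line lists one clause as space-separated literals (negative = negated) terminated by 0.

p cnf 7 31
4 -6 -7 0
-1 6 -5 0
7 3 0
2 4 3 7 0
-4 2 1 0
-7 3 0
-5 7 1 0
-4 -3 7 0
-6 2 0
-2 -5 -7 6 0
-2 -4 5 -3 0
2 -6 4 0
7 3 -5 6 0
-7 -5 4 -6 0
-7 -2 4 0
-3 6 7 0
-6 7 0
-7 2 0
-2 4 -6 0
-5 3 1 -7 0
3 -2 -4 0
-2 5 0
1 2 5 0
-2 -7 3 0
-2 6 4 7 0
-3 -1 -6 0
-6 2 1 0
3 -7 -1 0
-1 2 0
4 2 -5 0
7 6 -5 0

Suppose x7 = True.
The clause (x3) is unit, so x3 = True.
The clause (x2) is unit, so x2 = True.
The clause (x4) is unit, so x4 = True.
The clause (x5) is unit, so x5 = True.
The clause (x6) is unit, so x6 = True.
The clause (¬x1) is unit, so x1 = False.
This assignment satisfies each clause.

x1=False; x2=True; x3=True; x4=True; x5=True; x6=True; x7=True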